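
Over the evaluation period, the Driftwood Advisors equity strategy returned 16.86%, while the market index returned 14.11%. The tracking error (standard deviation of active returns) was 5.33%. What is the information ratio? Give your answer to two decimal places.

0.52

IR = (Rp − Rb) / TE = (16.86% − 14.11%) / 5.33% = 2.75% / 5.33% = 0.5159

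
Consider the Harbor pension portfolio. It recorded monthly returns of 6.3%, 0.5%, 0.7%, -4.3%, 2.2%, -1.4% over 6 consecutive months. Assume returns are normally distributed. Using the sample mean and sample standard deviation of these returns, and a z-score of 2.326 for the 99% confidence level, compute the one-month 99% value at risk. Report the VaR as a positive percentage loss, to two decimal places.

7.59

r̄ = (6.3 + 0.5 + 0.7 − 4.3 + 2.2 − 1.4) / 6 = 0.6667%
Sample std dev = √[63.0533 / 5] = 3.5511%
VaR = −(r̄ − z·σ) = −(0.6667 − 2.326 × 3.5511) = −(-7.5932) = 7.5932%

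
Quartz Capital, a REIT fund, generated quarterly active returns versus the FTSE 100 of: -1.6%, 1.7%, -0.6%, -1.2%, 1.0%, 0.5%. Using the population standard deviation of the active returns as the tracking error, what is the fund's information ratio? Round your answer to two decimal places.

r̄ = (-1.6 + 1.7 − 0.6 − 1.2 + 1 + 0.5) / 6 = -0.0333%
Population std dev = √[8.4933 / 6] = 1.1898%
IR = r̄ / tracking error = -0.0333 / 1.1898 = -0.0280

-0.03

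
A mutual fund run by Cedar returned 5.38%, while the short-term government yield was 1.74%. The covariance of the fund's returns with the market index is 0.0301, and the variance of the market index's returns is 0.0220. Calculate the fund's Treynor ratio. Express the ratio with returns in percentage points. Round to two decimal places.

β = Cov / Var = 0.0301 / 0.0220 = 1.3682
Treynor = (Rp − Rf) / β = (5.38% − 1.74%) / 1.3682 = 3.64 / 1.3682 = 2.6604

2.66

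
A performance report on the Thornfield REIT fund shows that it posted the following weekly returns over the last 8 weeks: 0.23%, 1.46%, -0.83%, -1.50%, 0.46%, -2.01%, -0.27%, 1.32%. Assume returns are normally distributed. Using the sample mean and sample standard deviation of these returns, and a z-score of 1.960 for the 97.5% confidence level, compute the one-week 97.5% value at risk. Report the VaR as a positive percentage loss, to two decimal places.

μ = (0.23 + 1.46 − 0.83 − 1.5 + 0.46 − 2.01 − 0.27 + 1.32) / 8 = -0.1425%
Sample std dev = √[11.0280 / 7] = 1.2552%
VaR = −(μ − z·σ) = −(-0.1425 − 1.960 × 1.2552) = −(-2.6027) = 2.6027%

2.60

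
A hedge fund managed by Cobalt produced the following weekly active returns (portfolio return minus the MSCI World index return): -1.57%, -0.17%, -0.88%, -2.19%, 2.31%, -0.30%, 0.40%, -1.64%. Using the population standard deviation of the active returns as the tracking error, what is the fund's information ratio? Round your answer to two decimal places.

r̄ = (-1.57 − 0.17 − 0.88 − 2.19 + 2.31 − 0.3 + 0.4 − 1.64) / 8 = -4.040 / 8 = -0.5050%
Σ(r − r̄)² = (-1.57 − (-0.5050))² + (-0.17 − (-0.5050))² + … = 14.2998
σ = √[14.2998 / 8] = 1.3370%
IR = r̄ / tracking error = -0.5050 / 1.3370 = -0.3777

-0.38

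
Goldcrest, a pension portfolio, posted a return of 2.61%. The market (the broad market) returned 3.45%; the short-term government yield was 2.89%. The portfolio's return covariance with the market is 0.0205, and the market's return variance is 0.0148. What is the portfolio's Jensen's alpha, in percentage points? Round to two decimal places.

-1.06

β = Cov / Var = 0.0205 / 0.0148 = 1.3851
E[R] = Rf + β(Rm − Rf) = 2.89% + 1.3851 × (3.45% − 2.89%) = 3.6657%
α = Rp − E[R] = 2.61% − 3.6657% = -1.0557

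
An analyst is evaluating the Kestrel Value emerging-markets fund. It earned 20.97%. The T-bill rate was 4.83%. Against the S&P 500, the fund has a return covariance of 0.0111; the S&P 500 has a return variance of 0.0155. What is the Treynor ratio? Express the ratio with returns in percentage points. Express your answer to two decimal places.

22.54

β = Cov / Var = 0.0111 / 0.0155 = 0.7161
Treynor = (Rp − Rf) / β = (20.97% − 4.83%) / 0.7161 = 16.14 / 0.7161 = 22.5388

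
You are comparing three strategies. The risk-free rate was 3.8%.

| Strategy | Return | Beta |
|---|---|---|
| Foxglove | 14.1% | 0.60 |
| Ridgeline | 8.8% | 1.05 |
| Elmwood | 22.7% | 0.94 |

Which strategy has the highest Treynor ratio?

Elmwood

Foxglove: Treynor = (14.1% − 3.8%) / 0.60 = 17.167
Ridgeline: Treynor = (8.8% − 3.8%) / 1.05 = 4.762
Elmwood: Treynor = (22.7% − 3.8%) / 0.94 = 20.106
Highest: Elmwood (20.106).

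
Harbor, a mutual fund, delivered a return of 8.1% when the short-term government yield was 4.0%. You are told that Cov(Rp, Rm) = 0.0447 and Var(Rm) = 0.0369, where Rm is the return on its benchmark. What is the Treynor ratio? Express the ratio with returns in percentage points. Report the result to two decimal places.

β = Cov / Var = 0.0447 / 0.0369 = 1.2114
Treynor = (Rp − Rf) / β = (8.1% − 4.0%) / 1.2114 = 4.10 / 1.2114 = 3.3845

3.38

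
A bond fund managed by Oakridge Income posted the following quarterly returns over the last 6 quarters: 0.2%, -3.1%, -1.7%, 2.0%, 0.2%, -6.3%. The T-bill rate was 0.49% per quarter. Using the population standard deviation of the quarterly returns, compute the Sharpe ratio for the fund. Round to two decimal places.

r̄ = (0.2 − 3.1 − 1.7 + 2 + 0.2 − 6.3) / 6 = -8.70 / 6 = -1.4500%
Σ(r − r̄)² = 43.6550; population σ = √(43.6550/6) = 2.6974%
Sharpe = (r̄ − rf) / σ = (-1.4500 − 0.49) / 2.6974 = -1.9400 / 2.6974 = -0.7192

-0.72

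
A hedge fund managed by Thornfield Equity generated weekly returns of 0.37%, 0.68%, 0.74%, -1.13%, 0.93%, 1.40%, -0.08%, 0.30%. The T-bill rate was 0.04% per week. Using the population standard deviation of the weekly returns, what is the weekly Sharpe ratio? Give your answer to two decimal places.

0.51

r̄ = (0.37 + 0.68 + 0.74 − 1.13 + 0.93 + 1.4 − 0.08 + 0.3) / 8 = 0.4013%
Σ(r − r̄)² = (0.37 − 0.4013)² + (0.68 − 0.4013)² + … = 4.0571
σ = √[4.0571 / 8] = 0.7121%
Sharpe = (r̄ − rf) / σ = (0.4013 − 0.04) / 0.7121 = 0.3613 / 0.7121 = 0.5074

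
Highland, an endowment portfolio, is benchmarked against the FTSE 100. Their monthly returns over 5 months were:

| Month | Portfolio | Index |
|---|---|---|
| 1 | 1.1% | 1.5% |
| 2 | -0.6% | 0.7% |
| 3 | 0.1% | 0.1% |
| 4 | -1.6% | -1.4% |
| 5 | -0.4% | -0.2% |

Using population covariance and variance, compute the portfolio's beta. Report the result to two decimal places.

r̄p = -0.2800%,  r̄m = 0.1400%
Cov = Σ(rp − r̄p)(rm − r̄m) / 5 = 0.7512
Var(rm) = Σ(rm − r̄m)² / 5 = 0.9304
β = Cov / Var = 0.7512 / 0.9304 = 0.8074

0.81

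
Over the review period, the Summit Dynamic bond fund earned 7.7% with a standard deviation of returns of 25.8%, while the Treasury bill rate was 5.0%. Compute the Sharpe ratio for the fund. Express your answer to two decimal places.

0.10

Sharpe = (Rp − Rf) / σp = (7.7% − 5.0%) / 25.8% = 2.70% / 25.8% = 0.1047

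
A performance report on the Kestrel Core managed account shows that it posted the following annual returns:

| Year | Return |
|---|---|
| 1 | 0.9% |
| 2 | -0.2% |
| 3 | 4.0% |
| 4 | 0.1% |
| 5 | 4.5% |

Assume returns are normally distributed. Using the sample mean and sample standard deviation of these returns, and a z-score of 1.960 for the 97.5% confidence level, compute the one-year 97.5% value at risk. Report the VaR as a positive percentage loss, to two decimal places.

2.50

μ = (0.9 − 0.2 + 4 + 0.1 + 4.5) / 5 = 1.8600%
Σ(r − μ)² = 19.8120; sample σ = √(19.8120/4) = 2.2255%
VaR = −(μ − z·σ) = −(1.8600 − 1.960 × 2.2255) = −(-2.5020) = 2.5020%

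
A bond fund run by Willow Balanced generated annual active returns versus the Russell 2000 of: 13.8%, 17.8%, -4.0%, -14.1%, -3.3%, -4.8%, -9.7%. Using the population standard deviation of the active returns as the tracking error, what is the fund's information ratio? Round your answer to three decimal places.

-0.056

Mean return r̄ = -4.30 / 7 = -0.6143%
Population std dev = √[847.4686 / 7] = 11.0030%
IR = r̄ / tracking error = -0.6143 / 11.0030 = -0.0558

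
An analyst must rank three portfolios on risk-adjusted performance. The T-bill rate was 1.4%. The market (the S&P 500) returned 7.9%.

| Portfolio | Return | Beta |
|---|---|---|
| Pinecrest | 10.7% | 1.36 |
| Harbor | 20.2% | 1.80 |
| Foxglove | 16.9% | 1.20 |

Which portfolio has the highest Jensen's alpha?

Foxglove

Pinecrest: α = 10.7% − [1.4% + 1.36 × (7.9% − 1.4%)] = 0.460
Harbor: α = 20.2% − [1.4% + 1.80 × (7.9% − 1.4%)] = 7.100
Foxglove: α = 16.9% − [1.4% + 1.20 × (7.9% − 1.4%)] = 7.700
Highest: Foxglove (7.700).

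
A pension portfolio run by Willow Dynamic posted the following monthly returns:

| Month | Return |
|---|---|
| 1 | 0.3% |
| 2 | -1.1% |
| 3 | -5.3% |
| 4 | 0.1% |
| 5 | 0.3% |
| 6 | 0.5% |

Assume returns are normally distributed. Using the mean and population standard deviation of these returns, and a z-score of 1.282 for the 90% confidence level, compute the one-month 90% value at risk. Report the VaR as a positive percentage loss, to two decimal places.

3.50

Mean return r̄ = -5.20 / 6 = -0.8667%
Population std dev = √[25.2333 / 6] = 2.0507%
VaR = −(r̄ − z·σ) = −(-0.8667 − 1.282 × 2.0507) = −(-3.4957) = 3.4957%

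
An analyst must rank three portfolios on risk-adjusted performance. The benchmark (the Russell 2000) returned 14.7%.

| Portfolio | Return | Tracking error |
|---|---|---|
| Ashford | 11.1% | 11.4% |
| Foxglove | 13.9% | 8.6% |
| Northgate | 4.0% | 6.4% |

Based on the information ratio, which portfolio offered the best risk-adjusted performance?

Ashford: IR = (11.1% − 14.7%) / 11.4% = -0.316
Foxglove: IR = (13.9% − 14.7%) / 8.6% = -0.093
Northgate: IR = (4.0% − 14.7%) / 6.4% = -1.672
Highest: Foxglove (-0.093).

Foxglove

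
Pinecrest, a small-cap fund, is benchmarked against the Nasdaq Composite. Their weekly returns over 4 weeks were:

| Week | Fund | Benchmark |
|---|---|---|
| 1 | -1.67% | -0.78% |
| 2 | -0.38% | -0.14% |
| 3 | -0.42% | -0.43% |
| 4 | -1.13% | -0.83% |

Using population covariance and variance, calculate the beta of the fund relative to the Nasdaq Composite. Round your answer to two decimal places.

r̄p = -0.9000%,  r̄m = -0.5450%
Cov = Σ(rp − r̄p)(rm − r̄m) / 4 = 0.1281
Var(rm) = Σ(rm − r̄m)² / 4 = 0.0784
β = Cov / Var = 0.1281 / 0.0784 = 1.6339

1.63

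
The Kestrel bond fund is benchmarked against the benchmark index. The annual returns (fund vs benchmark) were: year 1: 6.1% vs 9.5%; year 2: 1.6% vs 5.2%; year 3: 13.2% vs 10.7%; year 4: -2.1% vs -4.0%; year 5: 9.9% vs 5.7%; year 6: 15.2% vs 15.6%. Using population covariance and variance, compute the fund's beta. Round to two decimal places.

r̄p = 7.3167%,  r̄m = 7.1167%
Cov = Σ(rp − r̄p)(rm − r̄m) / 6 = 32.8397
Var(rm) = Σ(rm − r̄m)² / 6 = 36.6247
β = Cov / Var = 32.8397 / 36.6247 = 0.8967

0.90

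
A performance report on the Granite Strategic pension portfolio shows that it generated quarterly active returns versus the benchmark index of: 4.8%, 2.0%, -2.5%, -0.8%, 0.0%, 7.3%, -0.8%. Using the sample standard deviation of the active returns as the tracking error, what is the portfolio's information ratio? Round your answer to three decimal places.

0.408

μ = (4.8 + 2 − 2.5 − 0.8 + 0 + 7.3 − 0.8) / 7 = 1.4286%
Σ(r − μ)² = (4.8 − 1.4286)² + (2 − 1.4286)² + … = 73.5743
sample σ = √(73.5743 / 6) = √12.2624 = 3.5018%
IR = μ / tracking error = 1.4286 / 3.5018 = 0.4080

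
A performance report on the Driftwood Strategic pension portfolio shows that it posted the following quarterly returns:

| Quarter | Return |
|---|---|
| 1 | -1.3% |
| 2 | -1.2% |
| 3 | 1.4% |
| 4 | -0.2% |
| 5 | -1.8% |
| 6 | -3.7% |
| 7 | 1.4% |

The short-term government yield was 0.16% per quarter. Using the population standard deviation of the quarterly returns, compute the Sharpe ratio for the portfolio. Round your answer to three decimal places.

r̄ = (-1.3 − 1.2 + 1.4 − 0.2 − 1.8 − 3.7 + 1.4) / 7 = -0.7714%
Σ(r − r̄)² = (-1.3 − (-0.7714))² + (-1.2 − (-0.7714))² + … = 19.8543
σ = √[19.8543 / 7] = 1.6841%
Sharpe = (r̄ − rf) / σ = (-0.7714 − 0.16) / 1.6841 = -0.9314 / 1.6841 = -0.5531

-0.553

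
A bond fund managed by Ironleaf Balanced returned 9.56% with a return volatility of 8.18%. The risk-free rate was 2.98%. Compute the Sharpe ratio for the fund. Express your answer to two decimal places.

Sharpe = (Rp − Rf) / σp = (9.56% − 2.98%) / 8.18% = 6.58% / 8.18% = 0.8044

0.80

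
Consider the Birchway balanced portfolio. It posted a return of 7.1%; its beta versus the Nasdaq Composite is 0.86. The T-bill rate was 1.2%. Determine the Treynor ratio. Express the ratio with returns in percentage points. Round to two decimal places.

6.86

Treynor = (Rp − Rf) / β = (7.1% − 1.2%) / 0.86 = 5.90 / 0.86 = 6.8605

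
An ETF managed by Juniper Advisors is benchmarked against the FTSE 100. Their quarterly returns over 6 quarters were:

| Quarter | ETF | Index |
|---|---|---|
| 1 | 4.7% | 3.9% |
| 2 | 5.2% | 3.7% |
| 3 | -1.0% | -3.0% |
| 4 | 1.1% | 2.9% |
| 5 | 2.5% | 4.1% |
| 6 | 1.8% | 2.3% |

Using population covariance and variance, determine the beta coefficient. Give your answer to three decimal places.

r̄p = 2.3833%,  r̄m = 2.3167%
Cov = Σ(rp − r̄p)(rm − r̄m) / 6 = 4.1703
Var(rm) = Σ(rm − r̄m)² / 6 = 6.0347
β = Cov / Var = 4.1703 / 6.0347 = 0.6911

0.691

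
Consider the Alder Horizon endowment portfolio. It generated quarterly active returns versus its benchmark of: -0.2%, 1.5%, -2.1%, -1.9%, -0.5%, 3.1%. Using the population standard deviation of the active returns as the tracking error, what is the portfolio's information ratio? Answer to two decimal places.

Mean return μ = -0.10 / 6 = -0.0167%
Population σ = √[Σ(r − μ)² / 6] = √[20.1683 / 6] = √3.3614 = 1.8334%
IR = μ / tracking error = -0.0167 / 1.8334 = -0.0091

-0.01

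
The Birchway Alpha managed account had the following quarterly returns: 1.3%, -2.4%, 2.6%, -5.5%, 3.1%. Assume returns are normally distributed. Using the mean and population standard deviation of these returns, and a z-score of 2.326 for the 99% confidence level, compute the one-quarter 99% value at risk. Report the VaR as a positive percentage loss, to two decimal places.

7.82

Mean return r̄ = -0.90 / 5 = -0.1800%
Σ(r − r̄)² = 53.9080; population σ = √(53.9080/5) = 3.2835%
VaR = −(r̄ − z·σ) = −(-0.1800 − 2.326 × 3.2835) = −(-7.8174) = 7.8174%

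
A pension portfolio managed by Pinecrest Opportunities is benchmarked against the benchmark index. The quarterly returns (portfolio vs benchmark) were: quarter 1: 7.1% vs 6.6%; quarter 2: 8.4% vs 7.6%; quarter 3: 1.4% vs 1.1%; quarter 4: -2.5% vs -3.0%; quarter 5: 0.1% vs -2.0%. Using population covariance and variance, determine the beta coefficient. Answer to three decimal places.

0.951

r̄p = 2.9000%,  r̄m = 2.0600%
Cov = Σ(rp − r̄p)(rm − r̄m) / 5 = 17.9340
Var(rm) = Σ(rm − r̄m)² / 5 = 18.8624
β = Cov / Var = 17.9340 / 18.8624 = 0.9508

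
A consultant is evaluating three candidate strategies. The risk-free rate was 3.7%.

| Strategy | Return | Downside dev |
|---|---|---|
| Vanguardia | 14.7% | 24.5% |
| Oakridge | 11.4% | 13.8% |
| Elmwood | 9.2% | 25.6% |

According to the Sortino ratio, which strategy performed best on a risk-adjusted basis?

Oakridge

Vanguardia: Sortino ratio = (14.7% − 3.7%) / 24.5% = 0.449
Oakridge: Sortino ratio = (11.4% − 3.7%) / 13.8% = 0.558
Elmwood: Sortino ratio = (9.2% − 3.7%) / 25.6% = 0.215
Highest: Oakridge (0.558).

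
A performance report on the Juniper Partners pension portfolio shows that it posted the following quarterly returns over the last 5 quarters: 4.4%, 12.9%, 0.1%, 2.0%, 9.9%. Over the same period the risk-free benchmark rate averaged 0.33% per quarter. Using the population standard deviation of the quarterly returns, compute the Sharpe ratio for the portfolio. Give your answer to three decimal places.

1.148

r̄ = (4.4 + 12.9 + 0.1 + 2 + 9.9) / 5 = 29.30 / 5 = 5.8600%
Σ(r − r̄)² = (4.4 − 5.8600)² + (12.9 − 5.8600)² + (0.1 − 5.8600)² + … = 116.0920
σ = √[116.0920 / 5] = 4.8185%
Sharpe = (r̄ − rf) / σ = (5.8600 − 0.33) / 4.8185 = 5.5300 / 4.8185 = 1.1477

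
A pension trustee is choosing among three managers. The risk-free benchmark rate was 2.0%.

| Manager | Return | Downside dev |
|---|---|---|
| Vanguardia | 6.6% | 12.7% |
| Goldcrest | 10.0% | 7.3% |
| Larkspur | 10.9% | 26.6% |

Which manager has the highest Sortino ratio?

Vanguardia: Sortino ratio = (6.6% − 2.0%) / 12.7% = 0.362
Goldcrest: Sortino ratio = (10.0% − 2.0%) / 7.3% = 1.096
Larkspur: Sortino ratio = (10.9% − 2.0%) / 26.6% = 0.335
Highest: Goldcrest (1.096).

Goldcrest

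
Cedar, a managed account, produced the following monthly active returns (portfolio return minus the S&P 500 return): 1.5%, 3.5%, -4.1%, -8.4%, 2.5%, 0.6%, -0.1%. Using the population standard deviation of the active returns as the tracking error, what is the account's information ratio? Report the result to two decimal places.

μ = (1.5 + 3.5 − 4.1 − 8.4 + 2.5 + 0.6 − 0.1) / 7 = -0.6429%
Population std dev = √[105.5971 / 7] = 3.8840%
IR = μ / tracking error = -0.6429 / 3.8840 = -0.1655

-0.17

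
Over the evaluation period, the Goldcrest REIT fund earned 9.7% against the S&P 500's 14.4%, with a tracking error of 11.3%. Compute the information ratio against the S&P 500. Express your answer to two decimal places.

-0.42

IR = (Rp − Rb) / TE = (9.7% − 14.4%) / 11.3% = -4.70% / 11.3% = -0.4159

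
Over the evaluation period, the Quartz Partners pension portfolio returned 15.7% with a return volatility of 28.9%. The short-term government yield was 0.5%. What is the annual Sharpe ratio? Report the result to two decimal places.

Sharpe = (Rp − Rf) / σp = (15.7% − 0.5%) / 28.9% = 15.20% / 28.9% = 0.5260

0.53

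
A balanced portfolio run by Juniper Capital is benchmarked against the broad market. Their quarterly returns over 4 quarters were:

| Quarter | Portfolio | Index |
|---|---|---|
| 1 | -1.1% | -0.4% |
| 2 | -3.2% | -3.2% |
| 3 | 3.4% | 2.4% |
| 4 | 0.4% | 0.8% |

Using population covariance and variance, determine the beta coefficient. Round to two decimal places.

r̄p = -0.1250%,  r̄m = -0.1000%
Cov = Σ(rp − r̄p)(rm − r̄m) / 4 = 4.7775
Var(rm) = Σ(rm − r̄m)² / 4 = 4.1900
β = Cov / Var = 4.7775 / 4.1900 = 1.1402

1.14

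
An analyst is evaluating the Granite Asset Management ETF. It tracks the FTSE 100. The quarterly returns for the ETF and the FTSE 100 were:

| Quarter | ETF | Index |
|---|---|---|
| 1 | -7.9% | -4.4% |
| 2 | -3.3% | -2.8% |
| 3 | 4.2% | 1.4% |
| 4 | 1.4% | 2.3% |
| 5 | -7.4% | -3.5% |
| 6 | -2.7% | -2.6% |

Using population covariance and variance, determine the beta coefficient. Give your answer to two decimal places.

1.60

r̄p = -2.6167%,  r̄m = -1.6000%
Cov = Σ(rp − r̄p)(rm − r̄m) / 6 = 10.1500
Var(rm) = Σ(rm − r̄m)² / 6 = 6.3500
β = Cov / Var = 10.1500 / 6.3500 = 1.5984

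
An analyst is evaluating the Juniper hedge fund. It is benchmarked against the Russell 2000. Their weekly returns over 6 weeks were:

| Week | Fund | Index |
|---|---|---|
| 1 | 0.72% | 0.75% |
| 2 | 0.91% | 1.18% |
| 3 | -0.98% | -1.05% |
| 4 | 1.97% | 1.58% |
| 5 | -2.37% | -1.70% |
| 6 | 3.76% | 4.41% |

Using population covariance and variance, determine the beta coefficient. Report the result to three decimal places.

0.978

r̄p = 0.6683%,  r̄m = 0.8617%
Cov = Σ(rp − r̄p)(rm − r̄m) / 6 = 3.8185
Var(rm) = Σ(rm − r̄m)² / 6 = 3.9062
β = Cov / Var = 3.8185 / 3.9062 = 0.9775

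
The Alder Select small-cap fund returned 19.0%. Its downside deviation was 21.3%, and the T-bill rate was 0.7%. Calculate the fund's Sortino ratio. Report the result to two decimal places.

0.86

Sortino = (Rp − Rf) / σd = (19.0% − 0.7%) / 21.3% = 18.30% / 21.3% = 0.8592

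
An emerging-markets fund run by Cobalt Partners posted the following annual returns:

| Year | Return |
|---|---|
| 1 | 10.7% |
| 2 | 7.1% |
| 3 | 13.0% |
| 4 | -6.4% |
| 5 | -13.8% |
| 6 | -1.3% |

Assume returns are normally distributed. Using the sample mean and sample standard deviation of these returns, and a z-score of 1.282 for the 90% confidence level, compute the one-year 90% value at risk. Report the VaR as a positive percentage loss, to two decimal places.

Mean return r̄ = 9.30 / 6 = 1.5500%
Σ(r − r̄)² = (10.7 − 1.5500)² + (7.1 − 1.5500)² + … = 552.5750
sample σ = √(552.5750 / 5) = √110.5150 = 10.5126%
VaR = −(r̄ − z·σ) = −(1.5500 − 1.282 × 10.5126) = −(-11.9272) = 11.9272%

11.93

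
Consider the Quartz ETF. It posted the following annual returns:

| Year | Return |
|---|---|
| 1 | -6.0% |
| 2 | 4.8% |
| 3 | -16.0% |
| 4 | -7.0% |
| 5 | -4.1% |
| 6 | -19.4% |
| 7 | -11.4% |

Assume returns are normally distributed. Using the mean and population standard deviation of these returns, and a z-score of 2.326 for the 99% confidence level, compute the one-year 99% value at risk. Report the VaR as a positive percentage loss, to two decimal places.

25.76

r̄ = (-6 + 4.8 − 16 − 7 − 4.1 − 19.4 − 11.4) / 7 = -59.10 / 7 = -8.4429%
Population std dev = √[388.1971 / 7] = 7.4469%
VaR = −(r̄ − z·σ) = −(-8.4429 − 2.326 × 7.4469) = −(-25.7644) = 25.7644%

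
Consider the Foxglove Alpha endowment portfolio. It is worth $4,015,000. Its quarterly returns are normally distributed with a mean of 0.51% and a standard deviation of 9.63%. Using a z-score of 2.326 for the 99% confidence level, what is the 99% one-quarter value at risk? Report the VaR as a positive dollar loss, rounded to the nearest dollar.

Return at the 99% tail: μ − z·σ = 0.51% − 2.326 × 9.63% = 0.51 − 22.39938 = -21.88938%
VaR = −(-21.88938%) × $4,015,000 = 21.88938% × $4,015,000 = $878,859

$878,859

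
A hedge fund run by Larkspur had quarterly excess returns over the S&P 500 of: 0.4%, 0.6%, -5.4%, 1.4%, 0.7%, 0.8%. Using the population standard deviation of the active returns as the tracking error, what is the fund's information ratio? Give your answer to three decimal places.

r̄ = (0.4 + 0.6 − 5.4 + 1.4 + 0.7 + 0.8) / 6 = -1.50 / 6 = -0.2500%
Σ(r − r̄)² = (0.4 − (-0.2500))² + (0.6 − (-0.2500))² + (-5.4 − (-0.2500))² + … = 32.3950
σ = √[32.3950 / 6] = 2.3236%
IR = r̄ / tracking error = -0.2500 / 2.3236 = -0.1076

-0.108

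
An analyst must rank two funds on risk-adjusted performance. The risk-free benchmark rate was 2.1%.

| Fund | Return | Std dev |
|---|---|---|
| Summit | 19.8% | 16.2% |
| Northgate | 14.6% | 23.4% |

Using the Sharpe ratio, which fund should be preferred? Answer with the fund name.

Summit: Sharpe ratio = (19.8% − 2.1%) / 16.2% = 1.093
Northgate: Sharpe ratio = (14.6% − 2.1%) / 23.4% = 0.534
Highest: Summit (1.093).

Summit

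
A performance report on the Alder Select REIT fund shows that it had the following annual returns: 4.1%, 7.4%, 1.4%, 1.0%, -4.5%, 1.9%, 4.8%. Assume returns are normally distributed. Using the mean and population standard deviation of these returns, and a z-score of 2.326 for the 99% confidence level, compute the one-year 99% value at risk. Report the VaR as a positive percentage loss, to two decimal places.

5.78

r̄ = (4.1 + 7.4 + 1.4 + 1 − 4.5 + 1.9 + 4.8) / 7 = 16.10 / 7 = 2.3000%
Population σ = √[Σ(r − r̄)² / 7] = √[84.4000 / 7] = √12.0571 = 3.4723%
VaR = −(r̄ − z·σ) = −(2.3000 − 2.326 × 3.4723) = −(-5.7766) = 5.7766%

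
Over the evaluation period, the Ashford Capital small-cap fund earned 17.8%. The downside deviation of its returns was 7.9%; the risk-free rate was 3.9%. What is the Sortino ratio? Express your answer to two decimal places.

1.76

Sortino = (Rp − Rf) / σd = (17.8% − 3.9%) / 7.9% = 13.90% / 7.9% = 1.7595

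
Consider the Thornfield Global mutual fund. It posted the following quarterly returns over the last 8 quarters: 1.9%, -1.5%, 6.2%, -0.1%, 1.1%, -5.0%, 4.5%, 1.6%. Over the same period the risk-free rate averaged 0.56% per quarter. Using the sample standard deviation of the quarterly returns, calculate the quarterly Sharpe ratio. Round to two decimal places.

r̄ = (1.9 − 1.5 + 6.2 − 0.1 + 1.1 − 5 + 4.5 + 1.6) / 8 = 1.0875%
Σ(r − r̄)² = (1.9 − 1.0875)² + (-1.5 − 1.0875)² + … = 83.8688
σ = √[83.8688 / 7] = 3.4614%
Sharpe = (r̄ − rf) / σ = (1.0875 − 0.56) / 3.4614 = 0.5275 / 3.4614 = 0.1524

0.15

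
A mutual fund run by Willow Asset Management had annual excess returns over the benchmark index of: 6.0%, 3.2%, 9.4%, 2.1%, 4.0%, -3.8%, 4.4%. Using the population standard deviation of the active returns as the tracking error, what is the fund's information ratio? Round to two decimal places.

μ = (6 + 3.2 + 9.4 + 2.1 + 4 − 3.8 + 4.4) / 7 = 25.30 / 7 = 3.6143%
Population σ = √[Σ(r − μ)² / 7] = √[97.3686 / 7] = √13.9098 = 3.7296%
IR = μ / tracking error = 3.6143 / 3.7296 = 0.9691

0.97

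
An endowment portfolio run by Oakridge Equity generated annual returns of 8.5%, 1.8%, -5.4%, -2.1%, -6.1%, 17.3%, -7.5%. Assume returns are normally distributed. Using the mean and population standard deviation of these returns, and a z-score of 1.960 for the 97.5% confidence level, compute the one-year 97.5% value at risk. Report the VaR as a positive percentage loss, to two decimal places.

15.57

r̄ = (8.5 + 1.8 − 5.4 − 2.1 − 6.1 + 17.3 − 7.5) / 7 = 0.9286%
Population σ = √[Σ(r − r̄)² / 7] = √[495.7743 / 7] = √70.8249 = 8.4158%
VaR = −(r̄ − z·σ) = −(0.9286 − 1.960 × 8.4158) = −(-15.5664) = 15.5664%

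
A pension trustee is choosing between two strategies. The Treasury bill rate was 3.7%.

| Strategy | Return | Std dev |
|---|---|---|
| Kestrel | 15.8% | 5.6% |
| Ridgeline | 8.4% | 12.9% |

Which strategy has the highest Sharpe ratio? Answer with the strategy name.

Kestrel

Kestrel: Sharpe ratio = (15.8% − 3.7%) / 5.6% = 2.161
Ridgeline: Sharpe ratio = (8.4% − 3.7%) / 12.9% = 0.364
Highest: Kestrel (2.161).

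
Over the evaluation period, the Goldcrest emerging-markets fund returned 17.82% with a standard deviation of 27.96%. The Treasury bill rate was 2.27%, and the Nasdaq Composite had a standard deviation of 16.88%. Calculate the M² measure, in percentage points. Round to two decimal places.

Sharpe = (Rp − Rf) / σp = (17.82% − 2.27%) / 27.96% = 0.5562
M² = Rf + Sharpe × σm = 2.27% + 0.5562 × 16.88% = 11.6587%

11.66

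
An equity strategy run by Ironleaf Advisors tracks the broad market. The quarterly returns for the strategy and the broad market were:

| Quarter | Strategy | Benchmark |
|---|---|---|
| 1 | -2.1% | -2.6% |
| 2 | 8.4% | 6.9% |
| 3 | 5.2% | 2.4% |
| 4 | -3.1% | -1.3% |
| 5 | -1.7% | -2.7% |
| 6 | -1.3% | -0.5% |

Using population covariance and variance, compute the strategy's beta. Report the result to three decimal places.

1.214

r̄p = 0.9000%,  r̄m = 0.3667%
Cov = Σ(rp − r̄p)(rm − r̄m) / 6 = 13.8650
Var(rm) = Σ(rm − r̄m)² / 6 = 11.4256
β = Cov / Var = 13.8650 / 11.4256 = 1.2135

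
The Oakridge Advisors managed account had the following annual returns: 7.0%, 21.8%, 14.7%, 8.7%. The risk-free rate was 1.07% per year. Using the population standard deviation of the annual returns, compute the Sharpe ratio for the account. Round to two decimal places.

Mean return r̄ = 52.20 / 4 = 13.0500%
Population std dev = √[134.8100 / 4] = 5.8054%
Sharpe = (r̄ − rf) / σ = (13.0500 − 1.07) / 5.8054 = 11.9800 / 5.8054 = 2.0636

2.06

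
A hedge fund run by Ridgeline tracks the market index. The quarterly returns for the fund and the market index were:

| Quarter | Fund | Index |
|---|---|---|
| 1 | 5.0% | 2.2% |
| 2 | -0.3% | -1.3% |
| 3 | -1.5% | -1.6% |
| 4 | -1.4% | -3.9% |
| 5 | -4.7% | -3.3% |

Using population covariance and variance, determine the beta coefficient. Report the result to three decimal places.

1.329

r̄p = -0.5800%,  r̄m = -1.5800%
Cov = Σ(rp − r̄p)(rm − r̄m) / 5 = 6.0356
Var(rm) = Σ(rm − r̄m)² / 5 = 4.5416
β = Cov / Var = 6.0356 / 4.5416 = 1.3290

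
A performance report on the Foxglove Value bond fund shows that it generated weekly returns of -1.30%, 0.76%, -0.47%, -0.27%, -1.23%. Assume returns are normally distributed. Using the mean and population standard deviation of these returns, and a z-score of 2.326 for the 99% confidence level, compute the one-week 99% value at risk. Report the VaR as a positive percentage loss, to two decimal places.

Mean return r̄ = -2.510 / 5 = -0.5020%
Σ(r − r̄)² = (-1.3 − (-0.5020))² + (0.76 − (-0.5020))² + … = 2.8143
σ = √[2.8143 / 5] = 0.7502%
VaR = −(r̄ − z·σ) = −(-0.5020 − 2.326 × 0.7502) = −(-2.2470) = 2.2470%

2.25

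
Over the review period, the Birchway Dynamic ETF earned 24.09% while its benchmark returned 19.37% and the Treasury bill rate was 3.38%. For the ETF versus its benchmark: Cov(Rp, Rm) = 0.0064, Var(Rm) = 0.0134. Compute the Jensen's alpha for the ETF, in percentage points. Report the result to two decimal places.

β = Cov / Var = 0.0064 / 0.0134 = 0.4776
E[R] = Rf + β(Rm − Rf) = 3.38% + 0.4776 × (19.37% − 3.38%) = 11.0168%
α = Rp − E[R] = 24.09% − 11.0168% = 13.0732

13.07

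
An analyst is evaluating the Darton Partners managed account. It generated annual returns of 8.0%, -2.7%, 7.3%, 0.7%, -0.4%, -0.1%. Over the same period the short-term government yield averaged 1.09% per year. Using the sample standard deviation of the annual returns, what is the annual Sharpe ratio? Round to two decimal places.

r̄ = (8 − 2.7 + 7.3 + 0.7 − 0.4 − 0.1) / 6 = 2.1333%
Sample σ = √[Σ(r − r̄)² / 5] = √[97.9333 / 5] = √19.5867 = 4.4257%
Sharpe = (r̄ − rf) / σ = (2.1333 − 1.09) / 4.4257 = 1.0433 / 4.4257 = 0.2357

0.24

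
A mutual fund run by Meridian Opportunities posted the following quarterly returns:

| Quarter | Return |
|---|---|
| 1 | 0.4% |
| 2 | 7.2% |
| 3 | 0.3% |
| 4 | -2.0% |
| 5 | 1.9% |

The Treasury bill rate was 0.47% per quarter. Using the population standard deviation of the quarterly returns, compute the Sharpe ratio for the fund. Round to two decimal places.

Mean return r̄ = 7.80 / 5 = 1.5600%
Σ(r − r̄)² = 47.5320; population σ = √(47.5320/5) = 3.0832%
Sharpe = (r̄ − rf) / σ = (1.5600 − 0.47) / 3.0832 = 1.0900 / 3.0832 = 0.3535

0.35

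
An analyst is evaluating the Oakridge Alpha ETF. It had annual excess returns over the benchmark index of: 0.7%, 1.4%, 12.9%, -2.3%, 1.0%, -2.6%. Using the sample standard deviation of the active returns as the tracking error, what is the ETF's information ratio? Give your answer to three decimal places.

0.326

Mean return μ = 11.10 / 6 = 1.8500%
Σ(r − μ)² = 161.3750; sample σ = √(161.3750/5) = 5.6811%
IR = μ / tracking error = 1.8500 / 5.6811 = 0.3256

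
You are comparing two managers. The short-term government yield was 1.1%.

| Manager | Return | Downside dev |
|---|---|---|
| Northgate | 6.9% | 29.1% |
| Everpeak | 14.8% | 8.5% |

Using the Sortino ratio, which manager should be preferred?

Everpeak

Northgate: Sortino ratio = (6.9% − 1.1%) / 29.1% = 0.199
Everpeak: Sortino ratio = (14.8% − 1.1%) / 8.5% = 1.612
Highest: Everpeak (1.612).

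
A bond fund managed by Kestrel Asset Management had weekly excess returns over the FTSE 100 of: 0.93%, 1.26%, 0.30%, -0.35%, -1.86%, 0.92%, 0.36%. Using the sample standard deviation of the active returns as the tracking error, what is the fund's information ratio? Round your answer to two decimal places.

0.21

μ = (0.93 + 1.26 + 0.3 − 0.35 − 1.86 + 0.92 + 0.36) / 7 = 0.2229%
Sample std dev = √[6.7529 / 6] = 1.0609%
IR = μ / tracking error = 0.2229 / 1.0609 = 0.2101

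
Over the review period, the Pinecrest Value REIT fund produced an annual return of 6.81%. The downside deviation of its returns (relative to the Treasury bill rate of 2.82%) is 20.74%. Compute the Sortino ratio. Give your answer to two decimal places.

Sortino = (Rp − Rf) / σd = (6.81% − 2.82%) / 20.74% = 3.99% / 20.74% = 0.1924

0.19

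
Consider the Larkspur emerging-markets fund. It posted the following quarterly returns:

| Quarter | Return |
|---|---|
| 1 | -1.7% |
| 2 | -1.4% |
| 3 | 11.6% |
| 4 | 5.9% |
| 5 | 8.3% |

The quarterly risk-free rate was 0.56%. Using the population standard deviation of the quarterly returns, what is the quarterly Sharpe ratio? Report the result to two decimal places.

0.75

Mean return r̄ = 22.70 / 5 = 4.5400%
Σ(r − r̄)² = (-1.7 − 4.5400)² + (-1.4 − 4.5400)² + … = 140.0520
σ = √[140.0520 / 5] = 5.2925%
Sharpe = (r̄ − rf) / σ = (4.5400 − 0.56) / 5.2925 = 3.9800 / 5.2925 = 0.7520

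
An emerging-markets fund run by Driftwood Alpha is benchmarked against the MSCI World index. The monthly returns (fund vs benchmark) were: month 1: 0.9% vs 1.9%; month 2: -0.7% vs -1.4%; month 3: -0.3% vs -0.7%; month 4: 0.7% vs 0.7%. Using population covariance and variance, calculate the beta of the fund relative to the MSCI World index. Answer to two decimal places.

r̄p = 0.1500%,  r̄m = 0.1250%
Cov = Σ(rp − r̄p)(rm − r̄m) / 4 = 0.8288
Var(rm) = Σ(rm − r̄m)² / 4 = 1.6219
β = Cov / Var = 0.8288 / 1.6219 = 0.5110

0.51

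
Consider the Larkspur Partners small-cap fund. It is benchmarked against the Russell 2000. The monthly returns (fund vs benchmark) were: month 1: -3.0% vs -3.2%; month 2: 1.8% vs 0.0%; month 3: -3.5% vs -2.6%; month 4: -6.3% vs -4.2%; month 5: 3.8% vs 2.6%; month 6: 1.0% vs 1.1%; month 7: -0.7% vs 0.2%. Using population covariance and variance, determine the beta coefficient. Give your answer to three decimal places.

r̄p = -0.9857%,  r̄m = -0.8714%
Cov = Σ(rp − r̄p)(rm − r̄m) / 7 = 7.1410
Var(rm) = Σ(rm − r̄m)² / 7 = 5.3335
β = Cov / Var = 7.1410 / 5.3335 = 1.3389

1.339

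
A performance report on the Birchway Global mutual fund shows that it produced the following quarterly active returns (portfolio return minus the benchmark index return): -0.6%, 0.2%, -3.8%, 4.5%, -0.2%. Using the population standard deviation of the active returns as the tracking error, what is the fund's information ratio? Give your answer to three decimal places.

0.008

Mean return r̄ = 0.10 / 5 = 0.0200%
Σ(r − r̄)² = 35.1280; population σ = √(35.1280/5) = 2.6506%
IR = r̄ / tracking error = 0.0200 / 2.6506 = 0.0075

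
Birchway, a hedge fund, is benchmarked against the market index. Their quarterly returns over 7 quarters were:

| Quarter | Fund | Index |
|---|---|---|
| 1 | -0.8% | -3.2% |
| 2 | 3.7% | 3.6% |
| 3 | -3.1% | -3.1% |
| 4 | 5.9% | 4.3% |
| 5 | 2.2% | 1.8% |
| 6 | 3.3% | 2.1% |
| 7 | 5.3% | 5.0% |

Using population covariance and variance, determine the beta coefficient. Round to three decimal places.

0.931

r̄p = 2.3571%,  r̄m = 1.5000%
Cov = Σ(rp − r̄p)(rm − r̄m) / 7 = 9.0714
Var(rm) = Σ(rm − r̄m)² / 7 = 9.7429
β = Cov / Var = 9.0714 / 9.7429 = 0.9311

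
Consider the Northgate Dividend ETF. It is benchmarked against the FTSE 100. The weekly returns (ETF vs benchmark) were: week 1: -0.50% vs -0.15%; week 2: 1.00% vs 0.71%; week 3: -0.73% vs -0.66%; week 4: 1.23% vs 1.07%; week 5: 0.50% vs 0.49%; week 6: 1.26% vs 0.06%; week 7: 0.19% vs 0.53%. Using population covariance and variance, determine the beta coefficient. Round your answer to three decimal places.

r̄p = 0.4214%,  r̄m = 0.2929%
Cov = Σ(rp − r̄p)(rm − r̄m) / 7 = 0.3058
Var(rm) = Σ(rm − r̄m)² / 7 = 0.2902
β = Cov / Var = 0.3058 / 0.2902 = 1.0538

1.054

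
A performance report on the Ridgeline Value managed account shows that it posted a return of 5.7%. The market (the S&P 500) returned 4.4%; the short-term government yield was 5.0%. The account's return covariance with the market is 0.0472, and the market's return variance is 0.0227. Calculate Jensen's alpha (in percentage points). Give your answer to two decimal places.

β = Cov / Var = 0.0472 / 0.0227 = 2.0793
E[R] = Rf + β(Rm − Rf) = 5.0% + 2.0793 × (4.4% − 5.0%) = 3.7524%
α = Rp − E[R] = 5.7% − 3.7524% = 1.9476

1.95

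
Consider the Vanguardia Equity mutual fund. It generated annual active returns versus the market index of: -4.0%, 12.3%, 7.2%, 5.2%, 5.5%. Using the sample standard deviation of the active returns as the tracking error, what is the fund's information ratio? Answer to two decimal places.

0.89

r̄ = (-4 + 12.3 + 7.2 + 5.2 + 5.5) / 5 = 5.2400%
Σ(r − r̄)² = (-4 − 5.2400)² + (12.3 − 5.2400)² + (7.2 − 5.2400)² + … = 139.1320
sample σ = √(139.1320 / 4) = √34.7830 = 5.8977%
IR = r̄ / tracking error = 5.2400 / 5.8977 = 0.8885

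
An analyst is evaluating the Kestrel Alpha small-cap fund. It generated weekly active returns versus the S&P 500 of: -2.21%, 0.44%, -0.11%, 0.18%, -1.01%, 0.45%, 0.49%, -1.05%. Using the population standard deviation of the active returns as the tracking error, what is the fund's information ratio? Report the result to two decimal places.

-0.39

r̄ = (-2.21 + 0.44 − 0.11 + 0.18 − 1.01 + 0.45 + 0.49 − 1.05) / 8 = -2.820 / 8 = -0.3525%
Σ(r − r̄)² = (-2.21 − (-0.3525))² + (0.44 − (-0.3525))² + … = 6.6934
σ = √[6.6934 / 8] = 0.9147%
IR = r̄ / tracking error = -0.3525 / 0.9147 = -0.3854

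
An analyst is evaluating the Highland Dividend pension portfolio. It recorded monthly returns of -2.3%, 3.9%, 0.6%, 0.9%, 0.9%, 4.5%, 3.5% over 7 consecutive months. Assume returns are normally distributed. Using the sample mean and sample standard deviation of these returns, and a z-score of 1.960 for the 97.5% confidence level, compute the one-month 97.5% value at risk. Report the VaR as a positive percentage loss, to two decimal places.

2.98

Mean return r̄ = 12.00 / 7 = 1.7143%
Σ(r − r̄)² = (-2.3 − 1.7143)² + (3.9 − 1.7143)² + … = 34.4086
σ = √[34.4086 / 6] = 2.3947%
VaR = −(r̄ − z·σ) = −(1.7143 − 1.960 × 2.3947) = −(-2.9793) = 2.9793%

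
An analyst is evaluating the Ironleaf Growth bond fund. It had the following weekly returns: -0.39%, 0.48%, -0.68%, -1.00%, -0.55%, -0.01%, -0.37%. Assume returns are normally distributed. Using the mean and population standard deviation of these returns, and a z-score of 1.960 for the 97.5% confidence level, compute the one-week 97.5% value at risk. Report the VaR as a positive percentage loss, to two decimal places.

1.23

Mean return μ = -2.520 / 7 = -0.3600%
Σ(r − μ)² = (-0.39 − (-0.3600))² + (0.48 − (-0.3600))² + … = 1.3772
σ = √[1.3772 / 7] = 0.4436%
VaR = −(μ − z·σ) = −(-0.3600 − 1.960 × 0.4436) = −(-1.2295) = 1.2295%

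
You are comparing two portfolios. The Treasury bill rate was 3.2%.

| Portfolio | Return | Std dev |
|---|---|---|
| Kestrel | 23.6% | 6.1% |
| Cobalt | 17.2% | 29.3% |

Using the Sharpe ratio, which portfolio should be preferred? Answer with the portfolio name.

Kestrel: Sharpe ratio = (23.6% − 3.2%) / 6.1% = 3.344
Cobalt: Sharpe ratio = (17.2% − 3.2%) / 29.3% = 0.478
Highest: Kestrel (3.344).

Kestrel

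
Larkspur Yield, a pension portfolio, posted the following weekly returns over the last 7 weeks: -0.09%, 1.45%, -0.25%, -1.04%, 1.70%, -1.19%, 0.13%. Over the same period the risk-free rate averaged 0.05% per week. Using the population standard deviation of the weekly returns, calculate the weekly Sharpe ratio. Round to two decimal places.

r̄ = (-0.09 + 1.45 − 0.25 − 1.04 + 1.7 − 1.19 + 0.13) / 7 = 0.1014%
Σ(r − r̄)² = 7.5057; population σ = √(7.5057/7) = 1.0355%
Sharpe = (r̄ − rf) / σ = (0.1014 − 0.05) / 1.0355 = 0.0514 / 1.0355 = 0.0496

0.05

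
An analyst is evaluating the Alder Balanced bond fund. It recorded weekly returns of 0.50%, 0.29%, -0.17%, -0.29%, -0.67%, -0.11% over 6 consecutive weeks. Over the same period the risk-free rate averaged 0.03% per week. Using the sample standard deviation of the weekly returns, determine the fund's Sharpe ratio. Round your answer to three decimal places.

-0.251

Mean return r̄ = -0.450 / 6 = -0.0750%
Sample σ = √[Σ(r − r̄)² / 5] = √[0.8744 / 5] = √0.1749 = 0.4182%
Sharpe = (r̄ − rf) / σ = (-0.0750 − 0.03) / 0.4182 = -0.1050 / 0.4182 = -0.2511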